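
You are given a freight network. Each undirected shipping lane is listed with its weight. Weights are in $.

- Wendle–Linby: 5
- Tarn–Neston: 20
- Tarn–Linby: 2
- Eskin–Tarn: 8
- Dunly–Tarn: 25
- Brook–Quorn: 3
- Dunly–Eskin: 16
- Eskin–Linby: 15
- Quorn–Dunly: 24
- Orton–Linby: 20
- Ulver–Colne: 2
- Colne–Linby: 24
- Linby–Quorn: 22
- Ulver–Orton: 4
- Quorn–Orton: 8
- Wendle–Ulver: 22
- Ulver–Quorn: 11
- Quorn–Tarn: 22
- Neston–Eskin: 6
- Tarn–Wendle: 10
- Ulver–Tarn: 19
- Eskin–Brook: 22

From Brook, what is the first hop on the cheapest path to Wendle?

Enumerating some paths:
Brook → Quorn → Orton → Linby → Wendle: 3+8+20+5 = 36
Brook → Quorn → Linby → Wendle: 3+22+5 = 30
Brook → Quorn → Tarn → Linby → Wendle: 3+22+2+5 = 32
Brook → Quorn → Tarn → Wendle: 3+22+10 = 35
Cheapest is Brook → Quorn → Linby → Wendle at $30.
So from Brook the first move is to Quorn.

Quorn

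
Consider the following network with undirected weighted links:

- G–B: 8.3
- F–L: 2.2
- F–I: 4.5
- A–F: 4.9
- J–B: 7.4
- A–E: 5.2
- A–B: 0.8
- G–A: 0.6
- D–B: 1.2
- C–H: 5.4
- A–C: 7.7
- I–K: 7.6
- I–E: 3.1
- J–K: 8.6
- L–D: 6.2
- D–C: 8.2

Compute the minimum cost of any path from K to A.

15.9

Running Dijkstra from K:
K: 0
I: 7.6  (via K)
J: 8.6  (via K)
E: 10.7  (via I)
F: 12.1  (via I)
L: 14.3  (via F)
A: 15.9  (via E)
Shortest route: K → I → E → A = 15.9.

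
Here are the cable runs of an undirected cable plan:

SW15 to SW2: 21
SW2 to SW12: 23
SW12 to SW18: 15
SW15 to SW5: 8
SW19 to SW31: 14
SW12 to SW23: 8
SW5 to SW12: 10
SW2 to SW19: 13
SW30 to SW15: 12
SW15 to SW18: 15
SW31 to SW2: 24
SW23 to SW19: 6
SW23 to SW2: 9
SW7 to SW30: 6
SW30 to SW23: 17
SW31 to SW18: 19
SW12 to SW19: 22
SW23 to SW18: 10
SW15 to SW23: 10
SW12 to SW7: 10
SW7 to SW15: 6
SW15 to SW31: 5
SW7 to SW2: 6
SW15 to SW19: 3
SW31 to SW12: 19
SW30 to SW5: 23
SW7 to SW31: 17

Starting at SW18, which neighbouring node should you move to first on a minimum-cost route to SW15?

Enumerating some paths:
SW18 - SW31 - SW15: 19+5 = 24
SW18 - SW23 - SW15: 10+10 = 20
SW18 - SW15: 15 = 15
SW18 - SW23 - SW19 - SW15: 10+6+3 = 19
The minimum is 15 via SW18 - SW15.
So from SW18 the first move is to SW15.

SW15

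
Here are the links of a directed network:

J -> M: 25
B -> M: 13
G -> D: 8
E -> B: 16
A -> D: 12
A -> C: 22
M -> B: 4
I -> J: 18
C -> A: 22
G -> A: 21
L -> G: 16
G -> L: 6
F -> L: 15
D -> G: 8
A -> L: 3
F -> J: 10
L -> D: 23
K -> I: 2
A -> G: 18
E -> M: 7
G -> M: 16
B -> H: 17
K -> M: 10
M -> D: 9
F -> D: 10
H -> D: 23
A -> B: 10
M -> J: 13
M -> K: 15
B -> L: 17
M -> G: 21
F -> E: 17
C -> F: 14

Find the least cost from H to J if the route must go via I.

Shortest H→I: H–D–G–M–K–I = 64
Shortest I→J: I–J = 18
Total via I: 64 + 18 = 82.

82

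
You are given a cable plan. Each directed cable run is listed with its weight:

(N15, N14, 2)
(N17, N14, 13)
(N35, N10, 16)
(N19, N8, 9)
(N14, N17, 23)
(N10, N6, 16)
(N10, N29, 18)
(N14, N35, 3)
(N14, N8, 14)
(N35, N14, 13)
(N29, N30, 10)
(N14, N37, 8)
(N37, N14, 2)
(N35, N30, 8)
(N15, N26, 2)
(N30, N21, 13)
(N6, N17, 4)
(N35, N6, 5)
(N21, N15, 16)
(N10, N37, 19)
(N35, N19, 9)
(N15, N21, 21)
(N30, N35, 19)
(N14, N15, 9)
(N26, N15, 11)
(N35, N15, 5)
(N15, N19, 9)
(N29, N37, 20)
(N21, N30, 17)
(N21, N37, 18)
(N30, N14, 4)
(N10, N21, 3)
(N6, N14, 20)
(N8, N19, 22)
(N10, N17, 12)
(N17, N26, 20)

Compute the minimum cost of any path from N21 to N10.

Shortest distances from N21:
N21: 0
N15: 16  (via N21)
N30: 17  (via N21)
N14: 18  (via N15)
N26: 18  (via N15)
N37: 18  (via N21)
N35: 21  (via N14)
N19: 25  (via N15)
N6: 26  (via N35)
N17: 30  (via N6)
N8: 32  (via N14)
N10: 37  (via N35)
Shortest route: N21 → N15 → N14 → N35 → N10 = 37.

37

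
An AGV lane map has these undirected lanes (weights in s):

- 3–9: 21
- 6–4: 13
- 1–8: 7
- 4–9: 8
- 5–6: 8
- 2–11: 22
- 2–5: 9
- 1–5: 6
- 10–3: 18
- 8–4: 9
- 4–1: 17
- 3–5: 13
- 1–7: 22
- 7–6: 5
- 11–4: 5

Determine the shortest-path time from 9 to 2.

Compare a few routes:
9 → 4 → 6 → 5 → 2: 8+13+8+9 = 38
9 → 4 → 11 → 2: 8+5+22 = 35
Cheapest is 9 → 4 → 11 → 2 at 35 s.

35 s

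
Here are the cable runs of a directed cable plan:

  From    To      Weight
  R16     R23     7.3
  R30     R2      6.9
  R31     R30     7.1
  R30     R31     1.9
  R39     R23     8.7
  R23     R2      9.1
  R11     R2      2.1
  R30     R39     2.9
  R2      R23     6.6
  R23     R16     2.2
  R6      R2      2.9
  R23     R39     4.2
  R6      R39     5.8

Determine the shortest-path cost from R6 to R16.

Enumerating some paths:
R6–R2–R23–R16: 2.9+6.6+2.2 = 11.7
R6–R39–R23–R16: 5.8+8.7+2.2 = 16.7
Cheapest is R6–R2–R23–R16 at 11.7.

11.7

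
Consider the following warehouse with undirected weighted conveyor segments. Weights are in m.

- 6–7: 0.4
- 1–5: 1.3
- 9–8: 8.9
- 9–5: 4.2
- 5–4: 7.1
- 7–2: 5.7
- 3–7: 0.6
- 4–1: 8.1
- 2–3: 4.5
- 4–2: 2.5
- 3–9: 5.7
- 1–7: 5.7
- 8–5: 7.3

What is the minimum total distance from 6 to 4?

8 m

Settle nodes by increasing distance from 6:
6: 0
7: 0.4  (via 6)
3: 1  (via 7)
2: 5.5  (via 3)
1: 6.1  (via 7)
9: 6.7  (via 3)
5: 7.4  (via 1)
4: 8  (via 2)
Shortest route: 6–7–3–2–4 = 8 m.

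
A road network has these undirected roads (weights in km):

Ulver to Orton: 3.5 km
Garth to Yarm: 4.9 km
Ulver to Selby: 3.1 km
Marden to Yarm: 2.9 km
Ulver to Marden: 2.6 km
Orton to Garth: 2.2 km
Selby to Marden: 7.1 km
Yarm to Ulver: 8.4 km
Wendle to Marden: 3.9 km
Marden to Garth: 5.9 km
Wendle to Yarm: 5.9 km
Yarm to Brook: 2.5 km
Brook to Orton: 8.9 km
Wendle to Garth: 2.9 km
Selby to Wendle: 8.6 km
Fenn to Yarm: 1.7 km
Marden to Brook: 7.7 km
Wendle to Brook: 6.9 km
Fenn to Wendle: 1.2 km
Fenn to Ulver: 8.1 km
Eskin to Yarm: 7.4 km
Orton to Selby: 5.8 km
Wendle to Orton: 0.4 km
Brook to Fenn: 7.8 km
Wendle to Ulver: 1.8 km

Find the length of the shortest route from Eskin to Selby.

15.2 km

Settle nodes by increasing distance from Eskin:
Eskin: 0
Yarm: 7.4  (via Eskin)
Fenn: 9.1  (via Yarm)
Brook: 9.9  (via Yarm)
Marden: 10.3  (via Yarm)
Wendle: 10.3  (via Fenn)
Orton: 10.7  (via Wendle)
Ulver: 12.1  (via Wendle)
Garth: 12.3  (via Yarm)
Selby: 15.2  (via Ulver)
Shortest route: Eskin–Yarm–Fenn–Wendle–Ulver–Selby = 15.2 km.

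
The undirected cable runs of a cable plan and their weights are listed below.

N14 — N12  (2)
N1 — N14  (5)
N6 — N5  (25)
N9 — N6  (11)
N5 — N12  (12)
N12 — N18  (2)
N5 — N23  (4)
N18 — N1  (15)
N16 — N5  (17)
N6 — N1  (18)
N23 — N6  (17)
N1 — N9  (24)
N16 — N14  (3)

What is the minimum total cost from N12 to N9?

Shortest distances from N12:
N12: 0
N14: 2  (via N12)
N18: 2  (via N12)
N16: 5  (via N14)
N1: 7  (via N14)
N5: 12  (via N12)
N23: 16  (via N5)
N6: 25  (via N1)
N9: 31  (via N1)
Shortest route: N12 → N14 → N1 → N9 = 31.

31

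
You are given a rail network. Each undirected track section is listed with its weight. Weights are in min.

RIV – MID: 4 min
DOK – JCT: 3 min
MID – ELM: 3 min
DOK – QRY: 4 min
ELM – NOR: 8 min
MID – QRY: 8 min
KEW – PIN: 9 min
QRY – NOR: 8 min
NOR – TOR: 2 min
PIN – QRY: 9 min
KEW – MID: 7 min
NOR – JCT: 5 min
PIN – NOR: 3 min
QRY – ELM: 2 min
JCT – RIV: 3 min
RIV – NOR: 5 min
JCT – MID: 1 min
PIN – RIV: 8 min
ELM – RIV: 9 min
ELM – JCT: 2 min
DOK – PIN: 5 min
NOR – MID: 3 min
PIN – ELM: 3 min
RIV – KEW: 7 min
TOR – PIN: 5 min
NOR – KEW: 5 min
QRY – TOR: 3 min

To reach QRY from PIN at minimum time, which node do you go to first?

Compare a few routes:
PIN - TOR - QRY: 5+3 = 8
PIN - ELM - QRY: 3+2 = 5
PIN - NOR - TOR - QRY: 3+2+3 = 8
Cheapest is PIN - ELM - QRY at 5 min.
So from PIN the first move is to ELM.

ELM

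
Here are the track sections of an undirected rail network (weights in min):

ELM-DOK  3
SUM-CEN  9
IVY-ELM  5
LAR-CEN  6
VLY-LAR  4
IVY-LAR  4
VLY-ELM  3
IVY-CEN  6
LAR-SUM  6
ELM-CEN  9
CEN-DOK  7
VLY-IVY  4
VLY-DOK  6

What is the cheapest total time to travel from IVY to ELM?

Enumerating some paths:
IVY–VLY–ELM: 4+3 = 7
IVY–ELM: 5 = 5
The minimum is 5 min via IVY–ELM.

5 min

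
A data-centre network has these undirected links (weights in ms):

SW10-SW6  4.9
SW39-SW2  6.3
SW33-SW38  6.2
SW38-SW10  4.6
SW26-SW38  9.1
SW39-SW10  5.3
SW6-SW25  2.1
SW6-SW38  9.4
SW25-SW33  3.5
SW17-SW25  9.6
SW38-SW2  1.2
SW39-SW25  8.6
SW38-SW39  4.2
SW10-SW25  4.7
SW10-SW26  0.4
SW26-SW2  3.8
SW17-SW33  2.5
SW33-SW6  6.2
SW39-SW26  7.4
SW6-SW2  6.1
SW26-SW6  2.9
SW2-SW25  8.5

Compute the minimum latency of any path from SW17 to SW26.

11 ms

Candidate routes:
SW17 → SW33 → SW25 → SW6 → SW26: 2.5+3.5+2.1+2.9 = 11
SW17 → SW33 → SW25 → SW10 → SW26: 2.5+3.5+4.7+0.4 = 11.1
SW17 → SW33 → SW6 → SW26: 2.5+6.2+2.9 = 11.6
SW17 → SW33 → SW25 → SW6 → SW10 → SW26: 2.5+3.5+2.1+4.9+0.4 = 13.4
The minimum is 11 ms via SW17 → SW33 → SW25 → SW6 → SW26.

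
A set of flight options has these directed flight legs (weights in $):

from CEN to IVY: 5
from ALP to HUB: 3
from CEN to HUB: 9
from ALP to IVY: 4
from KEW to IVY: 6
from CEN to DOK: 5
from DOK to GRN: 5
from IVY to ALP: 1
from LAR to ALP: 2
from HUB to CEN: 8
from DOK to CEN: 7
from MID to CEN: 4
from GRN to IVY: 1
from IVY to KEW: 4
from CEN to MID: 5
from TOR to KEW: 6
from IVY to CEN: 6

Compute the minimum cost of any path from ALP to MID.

$15

Shortest distances from ALP:
ALP: 0
HUB: 3  (via ALP)
IVY: 4  (via ALP)
KEW: 8  (via IVY)
CEN: 10  (via IVY)
MID: 15  (via CEN)
Shortest route: ALP–IVY–CEN–MID = $15.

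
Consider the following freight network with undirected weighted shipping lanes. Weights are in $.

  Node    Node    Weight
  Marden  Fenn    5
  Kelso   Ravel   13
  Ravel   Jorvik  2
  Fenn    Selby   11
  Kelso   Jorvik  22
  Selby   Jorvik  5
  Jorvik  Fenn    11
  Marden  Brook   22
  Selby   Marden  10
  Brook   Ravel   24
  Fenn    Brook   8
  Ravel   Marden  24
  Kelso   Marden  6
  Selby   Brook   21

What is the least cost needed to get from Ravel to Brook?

Running Dijkstra from Ravel:
Ravel: 0
Jorvik: 2  (via Ravel)
Selby: 7  (via Jorvik)
Fenn: 13  (via Jorvik)
Kelso: 13  (via Ravel)
Marden: 17  (via Selby)
Brook: 21  (via Fenn)
Shortest route: Ravel → Jorvik → Fenn → Brook = $21.

$21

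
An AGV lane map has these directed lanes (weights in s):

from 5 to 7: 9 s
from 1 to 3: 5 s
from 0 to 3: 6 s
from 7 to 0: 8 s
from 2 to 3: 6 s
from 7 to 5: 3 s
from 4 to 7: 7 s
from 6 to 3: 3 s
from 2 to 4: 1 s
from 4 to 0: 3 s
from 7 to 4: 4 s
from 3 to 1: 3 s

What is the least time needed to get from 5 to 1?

Shortest distances from 5:
5: 0
7: 9  (via 5)
4: 13  (via 7)
0: 16  (via 4)
3: 22  (via 0)
1: 25  (via 3)
Shortest route: 5–7–4–0–3–1 = 25 s.

25 s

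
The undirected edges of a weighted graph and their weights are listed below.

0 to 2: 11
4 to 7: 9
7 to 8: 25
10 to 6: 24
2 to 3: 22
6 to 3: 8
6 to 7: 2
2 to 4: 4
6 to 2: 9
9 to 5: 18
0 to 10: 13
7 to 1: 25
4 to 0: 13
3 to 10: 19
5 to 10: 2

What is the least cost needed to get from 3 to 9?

Enumerating some paths:
3–10–5–9: 19+2+18 = 39
3–6–10–5–9: 8+24+2+18 = 52
The minimum is 39 via 3–10–5–9.

39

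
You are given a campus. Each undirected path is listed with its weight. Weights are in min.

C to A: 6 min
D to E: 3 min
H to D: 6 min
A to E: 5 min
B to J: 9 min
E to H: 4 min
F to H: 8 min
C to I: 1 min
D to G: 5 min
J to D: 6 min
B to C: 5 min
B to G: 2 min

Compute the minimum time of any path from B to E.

Compare a few routes:
B–C–A–E: 5+6+5 = 16
B–G–D–H–E: 2+5+6+4 = 17
B–G–D–E: 2+5+3 = 10
The minimum is 10 min via B–G–D–E.

10 min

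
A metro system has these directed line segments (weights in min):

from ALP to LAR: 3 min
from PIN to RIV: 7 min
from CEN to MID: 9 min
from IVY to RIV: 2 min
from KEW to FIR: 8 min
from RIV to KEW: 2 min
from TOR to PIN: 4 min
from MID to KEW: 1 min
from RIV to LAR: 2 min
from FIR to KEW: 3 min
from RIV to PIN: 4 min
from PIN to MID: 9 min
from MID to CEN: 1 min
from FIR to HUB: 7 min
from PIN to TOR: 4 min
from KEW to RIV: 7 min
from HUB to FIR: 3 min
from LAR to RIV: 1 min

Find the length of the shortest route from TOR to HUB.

Compare a few routes:
TOR - PIN - RIV - KEW - FIR - HUB: 4+7+2+8+7 = 28
TOR - PIN - MID - KEW - FIR - HUB: 4+9+1+8+7 = 29
The minimum is 28 min via TOR - PIN - RIV - KEW - FIR - HUB.

28 min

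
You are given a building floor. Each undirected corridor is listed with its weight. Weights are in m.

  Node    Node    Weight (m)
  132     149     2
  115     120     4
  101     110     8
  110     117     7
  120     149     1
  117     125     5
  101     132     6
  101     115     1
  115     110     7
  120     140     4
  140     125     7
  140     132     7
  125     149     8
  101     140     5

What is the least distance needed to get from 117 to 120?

Compare a few routes:
117 - 125 - 140 - 120: 5+7+4 = 16
117 - 125 - 149 - 120: 5+8+1 = 14
Cheapest is 117 - 125 - 149 - 120 at 14 m.

14 m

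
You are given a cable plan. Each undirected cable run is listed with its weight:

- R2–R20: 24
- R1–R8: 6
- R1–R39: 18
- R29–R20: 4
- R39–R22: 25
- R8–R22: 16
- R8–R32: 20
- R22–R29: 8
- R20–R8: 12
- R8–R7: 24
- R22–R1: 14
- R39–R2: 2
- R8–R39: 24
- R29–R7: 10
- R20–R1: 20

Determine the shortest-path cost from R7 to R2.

38

Running Dijkstra from R7:
R7: 0
R29: 10  (via R7)
R20: 14  (via R29)
R22: 18  (via R29)
R8: 24  (via R7)
R1: 30  (via R8)
R2: 38  (via R20)
Shortest route: R7 → R29 → R20 → R2 = 38.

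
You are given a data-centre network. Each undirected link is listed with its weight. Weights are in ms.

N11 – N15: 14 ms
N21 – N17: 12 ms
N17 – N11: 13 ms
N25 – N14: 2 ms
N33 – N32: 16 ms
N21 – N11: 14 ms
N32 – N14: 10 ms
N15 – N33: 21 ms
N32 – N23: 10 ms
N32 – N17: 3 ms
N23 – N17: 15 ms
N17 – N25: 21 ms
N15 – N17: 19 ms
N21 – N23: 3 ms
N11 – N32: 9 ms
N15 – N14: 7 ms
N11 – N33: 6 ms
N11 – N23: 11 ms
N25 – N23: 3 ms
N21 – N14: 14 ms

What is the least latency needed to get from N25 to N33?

Compare a few routes:
N25 → N23 → N21 → N11 → N33: 3+3+14+6 = 26
N25 → N14 → N32 → N11 → N33: 2+10+9+6 = 27
N25 → N23 → N11 → N33: 3+11+6 = 20
The minimum is 20 ms via N25 → N23 → N11 → N33.

20 ms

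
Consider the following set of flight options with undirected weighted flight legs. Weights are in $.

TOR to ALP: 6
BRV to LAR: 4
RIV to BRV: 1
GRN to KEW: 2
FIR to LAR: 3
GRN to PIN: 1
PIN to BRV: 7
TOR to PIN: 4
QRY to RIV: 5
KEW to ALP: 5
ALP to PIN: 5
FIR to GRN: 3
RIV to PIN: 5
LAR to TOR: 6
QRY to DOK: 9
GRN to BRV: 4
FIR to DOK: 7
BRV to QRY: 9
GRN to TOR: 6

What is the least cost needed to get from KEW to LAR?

Compare a few routes:
KEW → GRN → BRV → LAR: 2+4+4 = 10
KEW → GRN → FIR → LAR: 2+3+3 = 8
The minimum is $8 via KEW → GRN → FIR → LAR.

$8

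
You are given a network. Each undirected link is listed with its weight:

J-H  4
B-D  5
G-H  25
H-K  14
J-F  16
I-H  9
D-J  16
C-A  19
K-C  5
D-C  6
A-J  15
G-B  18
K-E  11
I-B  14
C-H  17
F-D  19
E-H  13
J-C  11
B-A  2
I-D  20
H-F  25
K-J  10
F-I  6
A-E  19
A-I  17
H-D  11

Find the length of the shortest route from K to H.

14

Enumerating some paths:
K–H: 14 = 14
K–C–J–H: 5+11+4 = 20
Cheapest is K–H at 14.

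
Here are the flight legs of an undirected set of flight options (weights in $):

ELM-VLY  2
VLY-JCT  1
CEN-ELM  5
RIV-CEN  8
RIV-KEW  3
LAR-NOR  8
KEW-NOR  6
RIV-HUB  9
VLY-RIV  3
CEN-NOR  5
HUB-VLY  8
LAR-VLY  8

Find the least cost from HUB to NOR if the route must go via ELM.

Best HUB to ELM: HUB → VLY → ELM costing 10
Best ELM to NOR: ELM → CEN → NOR costing 10
Total via ELM: 10 + 10 = $20.

$20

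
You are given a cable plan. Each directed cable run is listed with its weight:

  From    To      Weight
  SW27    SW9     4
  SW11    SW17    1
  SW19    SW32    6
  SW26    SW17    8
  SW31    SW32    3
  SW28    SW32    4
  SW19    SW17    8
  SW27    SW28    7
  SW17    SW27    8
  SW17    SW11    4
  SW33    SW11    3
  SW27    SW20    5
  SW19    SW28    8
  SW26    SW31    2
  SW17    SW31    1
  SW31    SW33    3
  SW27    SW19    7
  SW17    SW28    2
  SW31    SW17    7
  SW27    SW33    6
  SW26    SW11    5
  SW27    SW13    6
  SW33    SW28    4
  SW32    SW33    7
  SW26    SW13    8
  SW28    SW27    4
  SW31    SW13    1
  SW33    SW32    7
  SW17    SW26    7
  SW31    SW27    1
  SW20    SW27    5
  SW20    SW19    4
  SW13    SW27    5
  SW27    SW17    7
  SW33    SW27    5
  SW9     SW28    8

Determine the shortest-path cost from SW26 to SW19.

Settle nodes by increasing distance from SW26:
SW26: 0
SW31: 2  (via SW26)
SW13: 3  (via SW31)
SW27: 3  (via SW31)
SW33: 5  (via SW31)
SW11: 5  (via SW26)
SW32: 5  (via SW31)
SW17: 6  (via SW11)
SW9: 7  (via SW27)
SW28: 8  (via SW17)
SW20: 8  (via SW27)
SW19: 10  (via SW27)
Shortest route: SW26–SW31–SW27–SW19 = 10.

10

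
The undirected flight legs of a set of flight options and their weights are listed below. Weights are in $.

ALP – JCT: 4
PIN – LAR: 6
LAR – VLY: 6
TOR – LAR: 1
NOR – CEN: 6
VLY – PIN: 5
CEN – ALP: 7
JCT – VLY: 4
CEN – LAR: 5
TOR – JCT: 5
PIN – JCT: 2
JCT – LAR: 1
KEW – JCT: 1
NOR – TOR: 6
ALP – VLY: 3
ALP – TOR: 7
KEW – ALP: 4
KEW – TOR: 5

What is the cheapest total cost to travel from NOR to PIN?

$10

Compare a few routes:
NOR–TOR–JCT–PIN: 6+5+2 = 13
NOR–TOR–LAR–PIN: 6+1+6 = 13
NOR–TOR–LAR–JCT–PIN: 6+1+1+2 = 10
NOR–CEN–LAR–JCT–PIN: 6+5+1+2 = 14
Cheapest is NOR–TOR–LAR–JCT–PIN at $10.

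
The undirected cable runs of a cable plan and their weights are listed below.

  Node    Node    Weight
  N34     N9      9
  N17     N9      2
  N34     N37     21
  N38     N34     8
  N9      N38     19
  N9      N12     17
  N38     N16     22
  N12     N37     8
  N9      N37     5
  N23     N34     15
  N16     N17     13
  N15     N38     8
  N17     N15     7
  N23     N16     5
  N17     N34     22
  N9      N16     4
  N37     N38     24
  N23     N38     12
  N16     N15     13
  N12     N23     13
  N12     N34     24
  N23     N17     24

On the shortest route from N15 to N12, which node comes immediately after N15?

Compare a few routes:
N15 - N17 - N9 - N12: 7+2+17 = 26
N15 - N17 - N9 - N16 - N23 - N12: 7+2+4+5+13 = 31
N15 - N16 - N9 - N37 - N12: 13+4+5+8 = 30
N15 - N17 - N9 - N37 - N12: 7+2+5+8 = 22
The minimum is 22 via N15 - N17 - N9 - N37 - N12.
So from N15 the first move is to N17.

N17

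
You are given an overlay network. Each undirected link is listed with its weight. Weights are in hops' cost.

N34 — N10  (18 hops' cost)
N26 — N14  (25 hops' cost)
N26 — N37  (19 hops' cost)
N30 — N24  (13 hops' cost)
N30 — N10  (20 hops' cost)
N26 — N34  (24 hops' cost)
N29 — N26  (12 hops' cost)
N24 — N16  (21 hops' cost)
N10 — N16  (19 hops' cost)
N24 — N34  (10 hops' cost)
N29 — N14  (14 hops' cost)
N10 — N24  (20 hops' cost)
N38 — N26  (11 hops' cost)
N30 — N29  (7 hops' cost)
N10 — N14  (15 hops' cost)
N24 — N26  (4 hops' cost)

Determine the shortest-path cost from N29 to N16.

Enumerating some paths:
N29 → N26 → N24 → N16: 12+4+21 = 37
N29 → N30 → N24 → N16: 7+13+21 = 41
Cheapest is N29 → N26 → N24 → N16 at 37 hops' cost.

37 hops' cost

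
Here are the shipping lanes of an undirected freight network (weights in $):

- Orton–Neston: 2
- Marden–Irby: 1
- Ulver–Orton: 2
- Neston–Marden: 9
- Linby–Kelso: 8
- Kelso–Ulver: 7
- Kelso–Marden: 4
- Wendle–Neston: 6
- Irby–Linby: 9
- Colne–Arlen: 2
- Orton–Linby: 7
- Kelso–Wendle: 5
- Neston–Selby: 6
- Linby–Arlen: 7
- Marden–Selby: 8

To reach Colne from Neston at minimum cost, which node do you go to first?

Compare a few routes:
Neston - Marden - Irby - Linby - Arlen - Colne: 9+1+9+7+2 = 28
Neston - Orton - Linby - Arlen - Colne: 2+7+7+2 = 18
Cheapest is Neston - Orton - Linby - Arlen - Colne at $18.
So from Neston the first move is to Orton.

Orton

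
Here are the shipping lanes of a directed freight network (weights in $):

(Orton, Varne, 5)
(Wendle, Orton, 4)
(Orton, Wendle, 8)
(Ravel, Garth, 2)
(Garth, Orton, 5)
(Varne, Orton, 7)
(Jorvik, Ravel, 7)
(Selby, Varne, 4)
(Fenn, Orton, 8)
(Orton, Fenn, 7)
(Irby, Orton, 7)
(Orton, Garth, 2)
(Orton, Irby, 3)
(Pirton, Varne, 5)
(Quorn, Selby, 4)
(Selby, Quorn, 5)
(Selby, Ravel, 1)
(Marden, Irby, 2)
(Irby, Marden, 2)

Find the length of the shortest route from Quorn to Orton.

Running Dijkstra from Quorn:
Quorn: 0
Selby: 4  (via Quorn)
Ravel: 5  (via Selby)
Garth: 7  (via Ravel)
Varne: 8  (via Selby)
Orton: 12  (via Garth)
Shortest route: Quorn–Selby–Ravel–Garth–Orton = $12.

$12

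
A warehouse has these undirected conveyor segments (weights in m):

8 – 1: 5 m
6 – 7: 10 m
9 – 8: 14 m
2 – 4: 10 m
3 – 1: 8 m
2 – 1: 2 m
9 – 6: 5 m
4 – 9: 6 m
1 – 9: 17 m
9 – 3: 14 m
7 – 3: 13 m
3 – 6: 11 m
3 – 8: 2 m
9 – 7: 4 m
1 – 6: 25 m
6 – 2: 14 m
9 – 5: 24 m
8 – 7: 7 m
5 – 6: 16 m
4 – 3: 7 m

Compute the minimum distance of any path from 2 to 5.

Compare a few routes:
2 → 1 → 8 → 3 → 6 → 5: 2+5+2+11+16 = 36
2 → 6 → 5: 14+16 = 30
Cheapest is 2 → 6 → 5 at 30 m.

30 m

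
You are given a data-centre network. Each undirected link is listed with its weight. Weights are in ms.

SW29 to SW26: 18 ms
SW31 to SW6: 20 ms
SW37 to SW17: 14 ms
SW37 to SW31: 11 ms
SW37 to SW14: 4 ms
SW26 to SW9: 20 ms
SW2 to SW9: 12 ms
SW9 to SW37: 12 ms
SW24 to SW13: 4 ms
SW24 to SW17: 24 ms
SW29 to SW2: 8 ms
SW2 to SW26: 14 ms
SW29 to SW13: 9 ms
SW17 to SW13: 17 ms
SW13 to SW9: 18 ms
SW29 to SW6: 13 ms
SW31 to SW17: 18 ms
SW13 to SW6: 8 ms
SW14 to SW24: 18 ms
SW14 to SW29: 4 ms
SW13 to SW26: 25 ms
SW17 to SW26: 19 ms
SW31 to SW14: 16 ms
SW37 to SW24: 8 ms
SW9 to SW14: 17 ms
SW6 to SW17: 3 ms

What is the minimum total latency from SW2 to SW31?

Shortest distances from SW2:
SW2: 0
SW29: 8  (via SW2)
SW14: 12  (via SW29)
SW9: 12  (via SW2)
SW26: 14  (via SW2)
SW37: 16  (via SW14)
SW13: 17  (via SW29)
SW6: 21  (via SW29)
SW24: 21  (via SW13)
SW17: 24  (via SW6)
SW31: 27  (via SW37)
Shortest route: SW2 → SW29 → SW14 → SW37 → SW31 = 27 ms.

27 ms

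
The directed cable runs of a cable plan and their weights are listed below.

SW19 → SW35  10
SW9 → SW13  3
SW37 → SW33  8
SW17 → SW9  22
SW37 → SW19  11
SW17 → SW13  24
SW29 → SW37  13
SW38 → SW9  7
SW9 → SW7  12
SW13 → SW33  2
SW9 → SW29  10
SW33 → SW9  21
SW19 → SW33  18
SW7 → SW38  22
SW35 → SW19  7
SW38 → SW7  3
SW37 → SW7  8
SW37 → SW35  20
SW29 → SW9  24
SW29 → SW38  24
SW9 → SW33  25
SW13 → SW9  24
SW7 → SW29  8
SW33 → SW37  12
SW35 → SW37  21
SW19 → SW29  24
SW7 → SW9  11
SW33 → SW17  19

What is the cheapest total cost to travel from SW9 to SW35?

Running Dijkstra from SW9:
SW9: 0
SW13: 3  (via SW9)
SW33: 5  (via SW13)
SW29: 10  (via SW9)
SW7: 12  (via SW9)
SW37: 17  (via SW33)
SW17: 24  (via SW33)
SW19: 28  (via SW37)
SW38: 34  (via SW29)
SW35: 37  (via SW37)
Shortest route: SW9–SW13–SW33–SW37–SW35 = 37.

37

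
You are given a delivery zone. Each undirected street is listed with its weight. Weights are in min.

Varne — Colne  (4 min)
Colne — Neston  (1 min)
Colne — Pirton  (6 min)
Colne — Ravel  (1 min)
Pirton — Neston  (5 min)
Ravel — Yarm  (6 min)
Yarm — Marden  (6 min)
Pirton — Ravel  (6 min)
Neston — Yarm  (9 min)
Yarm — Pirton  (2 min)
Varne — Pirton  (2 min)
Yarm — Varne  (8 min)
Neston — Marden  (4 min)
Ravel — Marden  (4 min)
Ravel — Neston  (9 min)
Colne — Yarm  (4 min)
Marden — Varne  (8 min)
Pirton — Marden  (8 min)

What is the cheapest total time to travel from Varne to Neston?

5 min

Shortest distances from Varne:
Varne: 0
Pirton: 2  (via Varne)
Colne: 4  (via Varne)
Yarm: 4  (via Pirton)
Ravel: 5  (via Colne)
Neston: 5  (via Colne)
Shortest route: Varne → Colne → Neston = 5 min.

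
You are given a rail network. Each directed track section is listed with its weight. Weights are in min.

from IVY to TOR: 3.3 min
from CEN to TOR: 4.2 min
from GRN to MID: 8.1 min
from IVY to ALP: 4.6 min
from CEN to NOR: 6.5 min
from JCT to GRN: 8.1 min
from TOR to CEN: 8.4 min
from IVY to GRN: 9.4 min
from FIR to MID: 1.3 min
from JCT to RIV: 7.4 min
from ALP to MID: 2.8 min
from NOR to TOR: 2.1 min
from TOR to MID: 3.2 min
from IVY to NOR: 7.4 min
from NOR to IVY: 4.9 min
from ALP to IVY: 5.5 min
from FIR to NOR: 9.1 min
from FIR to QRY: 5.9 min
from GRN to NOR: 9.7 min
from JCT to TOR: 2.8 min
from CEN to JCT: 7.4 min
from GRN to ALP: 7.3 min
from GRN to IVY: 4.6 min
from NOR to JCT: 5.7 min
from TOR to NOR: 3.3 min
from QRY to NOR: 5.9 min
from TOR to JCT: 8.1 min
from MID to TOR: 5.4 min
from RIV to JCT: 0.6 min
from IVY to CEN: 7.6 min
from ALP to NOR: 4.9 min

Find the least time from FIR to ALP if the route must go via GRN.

Best FIR to GRN: FIR → MID → TOR → JCT → GRN costing 22.9
Shortest GRN→ALP: GRN → ALP = 7.3
Total via GRN: 22.9 + 7.3 = 30.2 min.

30.2 min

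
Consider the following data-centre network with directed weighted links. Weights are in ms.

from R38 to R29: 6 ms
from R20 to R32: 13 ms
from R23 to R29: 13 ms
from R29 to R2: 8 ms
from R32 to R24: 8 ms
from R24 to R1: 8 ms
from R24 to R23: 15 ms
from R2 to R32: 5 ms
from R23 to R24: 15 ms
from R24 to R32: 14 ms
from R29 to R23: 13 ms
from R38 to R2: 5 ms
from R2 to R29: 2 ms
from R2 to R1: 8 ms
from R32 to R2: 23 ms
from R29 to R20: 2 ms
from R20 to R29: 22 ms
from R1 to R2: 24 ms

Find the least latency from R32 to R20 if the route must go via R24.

Best R32 to R24: R32 → R24 costing 8
Shortest R24→R20: R24 → R23 → R29 → R20 = 30
Total via R24: 8 + 30 = 38 ms.

38 ms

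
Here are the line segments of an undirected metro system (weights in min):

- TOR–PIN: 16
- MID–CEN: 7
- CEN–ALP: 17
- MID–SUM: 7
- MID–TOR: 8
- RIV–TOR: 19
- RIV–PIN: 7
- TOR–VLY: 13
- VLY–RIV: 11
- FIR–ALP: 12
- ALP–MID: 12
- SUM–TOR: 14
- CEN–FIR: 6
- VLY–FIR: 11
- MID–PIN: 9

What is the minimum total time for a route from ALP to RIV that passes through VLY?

34 min

Shortest ALP→VLY: ALP → FIR → VLY = 23
Shortest VLY→RIV: VLY → RIV = 11
Total via VLY: 23 + 11 = 34 min.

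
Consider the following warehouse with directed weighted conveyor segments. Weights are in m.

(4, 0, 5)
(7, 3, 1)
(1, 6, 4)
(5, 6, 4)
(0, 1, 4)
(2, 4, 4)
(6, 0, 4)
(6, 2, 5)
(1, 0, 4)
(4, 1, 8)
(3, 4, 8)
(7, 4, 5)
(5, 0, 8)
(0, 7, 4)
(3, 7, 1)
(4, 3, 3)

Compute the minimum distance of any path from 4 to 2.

Enumerating some paths:
4 → 1 → 6 → 2: 8+4+5 = 17
4 → 0 → 1 → 6 → 2: 5+4+4+5 = 18
The minimum is 17 m via 4 → 1 → 6 → 2.

17 m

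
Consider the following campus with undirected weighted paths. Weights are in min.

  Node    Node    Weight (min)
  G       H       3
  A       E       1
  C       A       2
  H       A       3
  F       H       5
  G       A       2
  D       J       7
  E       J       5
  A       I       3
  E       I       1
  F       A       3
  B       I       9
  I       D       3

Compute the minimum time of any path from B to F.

14 min

Settle nodes by increasing distance from B:
B: 0
I: 9  (via B)
E: 10  (via I)
A: 11  (via E)
D: 12  (via I)
C: 13  (via A)
G: 13  (via A)
F: 14  (via A)
Shortest route: B–I–E–A–F = 14 min.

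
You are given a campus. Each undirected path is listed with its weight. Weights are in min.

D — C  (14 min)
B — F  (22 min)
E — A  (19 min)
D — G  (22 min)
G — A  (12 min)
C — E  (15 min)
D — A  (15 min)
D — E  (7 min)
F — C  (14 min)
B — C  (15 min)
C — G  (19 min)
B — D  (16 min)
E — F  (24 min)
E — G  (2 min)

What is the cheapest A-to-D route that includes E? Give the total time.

21 min

Best A to E: A → G → E costing 14
Shortest E→D: E → D = 7
Total via E: 14 + 7 = 21 min.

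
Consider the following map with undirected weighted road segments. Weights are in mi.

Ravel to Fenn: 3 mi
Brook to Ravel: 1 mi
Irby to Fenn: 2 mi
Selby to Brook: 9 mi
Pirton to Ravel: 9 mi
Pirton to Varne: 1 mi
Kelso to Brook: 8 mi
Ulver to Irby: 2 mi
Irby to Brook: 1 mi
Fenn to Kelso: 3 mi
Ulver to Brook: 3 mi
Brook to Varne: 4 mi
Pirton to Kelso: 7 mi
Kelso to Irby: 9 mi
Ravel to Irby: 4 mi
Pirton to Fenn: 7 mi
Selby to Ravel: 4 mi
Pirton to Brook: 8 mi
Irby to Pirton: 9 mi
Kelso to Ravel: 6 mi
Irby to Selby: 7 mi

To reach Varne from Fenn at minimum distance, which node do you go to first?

Enumerating some paths:
Fenn - Ravel - Brook - Varne: 3+1+4 = 8
Fenn - Irby - Brook - Varne: 2+1+4 = 7
Fenn - Pirton - Varne: 7+1 = 8
The minimum is 7 mi via Fenn - Irby - Brook - Varne.
So from Fenn the first move is to Irby.

Irby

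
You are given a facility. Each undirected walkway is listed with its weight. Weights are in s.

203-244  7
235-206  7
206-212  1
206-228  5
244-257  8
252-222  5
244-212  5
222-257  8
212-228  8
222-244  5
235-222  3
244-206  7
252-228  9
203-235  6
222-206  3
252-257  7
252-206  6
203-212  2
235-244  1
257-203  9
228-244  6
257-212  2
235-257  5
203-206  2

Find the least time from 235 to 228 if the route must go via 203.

13 s

Best 235 to 203: 235–203 costing 6
Shortest 203→228: 203–206–228 = 7
Total via 203: 6 + 7 = 13 s.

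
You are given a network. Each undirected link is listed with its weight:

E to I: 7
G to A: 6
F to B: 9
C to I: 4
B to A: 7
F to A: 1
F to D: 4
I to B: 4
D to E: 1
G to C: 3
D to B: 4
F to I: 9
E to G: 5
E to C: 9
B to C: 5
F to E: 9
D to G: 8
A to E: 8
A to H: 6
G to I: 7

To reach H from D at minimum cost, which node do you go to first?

F

Candidate routes:
D → E → F → A → H: 1+9+1+6 = 17
D → E → A → H: 1+8+6 = 15
D → F → A → H: 4+1+6 = 11
Cheapest is D → F → A → H at 11.
So from D the first move is to F.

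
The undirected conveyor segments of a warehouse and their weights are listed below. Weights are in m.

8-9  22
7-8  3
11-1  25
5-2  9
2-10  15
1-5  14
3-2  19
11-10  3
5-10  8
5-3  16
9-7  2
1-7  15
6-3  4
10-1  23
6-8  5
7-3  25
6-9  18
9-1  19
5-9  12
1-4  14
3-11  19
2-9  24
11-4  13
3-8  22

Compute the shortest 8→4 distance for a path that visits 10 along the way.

Best 8 to 10: 8 → 7 → 9 → 5 → 10 costing 25
Shortest 10→4: 10 → 11 → 4 = 16
Total via 10: 25 + 16 = 41 m.

41 m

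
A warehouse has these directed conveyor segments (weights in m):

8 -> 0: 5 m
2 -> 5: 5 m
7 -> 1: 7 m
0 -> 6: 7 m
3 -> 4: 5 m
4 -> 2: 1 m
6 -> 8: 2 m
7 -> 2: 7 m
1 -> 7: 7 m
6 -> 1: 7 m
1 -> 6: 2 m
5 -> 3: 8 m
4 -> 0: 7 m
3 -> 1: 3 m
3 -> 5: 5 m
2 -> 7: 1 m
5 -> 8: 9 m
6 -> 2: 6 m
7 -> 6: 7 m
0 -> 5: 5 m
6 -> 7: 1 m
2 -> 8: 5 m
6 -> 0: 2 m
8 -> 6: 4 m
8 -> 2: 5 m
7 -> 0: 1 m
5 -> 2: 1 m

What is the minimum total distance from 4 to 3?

Enumerating some paths:
4 → 2 → 5 → 3: 1+5+8 = 14
4 → 2 → 7 → 0 → 5 → 3: 1+1+1+5+8 = 16
4 → 2 → 8 → 0 → 5 → 3: 1+5+5+5+8 = 24
4 → 0 → 5 → 3: 7+5+8 = 20
Cheapest is 4 → 2 → 5 → 3 at 14 m.

14 m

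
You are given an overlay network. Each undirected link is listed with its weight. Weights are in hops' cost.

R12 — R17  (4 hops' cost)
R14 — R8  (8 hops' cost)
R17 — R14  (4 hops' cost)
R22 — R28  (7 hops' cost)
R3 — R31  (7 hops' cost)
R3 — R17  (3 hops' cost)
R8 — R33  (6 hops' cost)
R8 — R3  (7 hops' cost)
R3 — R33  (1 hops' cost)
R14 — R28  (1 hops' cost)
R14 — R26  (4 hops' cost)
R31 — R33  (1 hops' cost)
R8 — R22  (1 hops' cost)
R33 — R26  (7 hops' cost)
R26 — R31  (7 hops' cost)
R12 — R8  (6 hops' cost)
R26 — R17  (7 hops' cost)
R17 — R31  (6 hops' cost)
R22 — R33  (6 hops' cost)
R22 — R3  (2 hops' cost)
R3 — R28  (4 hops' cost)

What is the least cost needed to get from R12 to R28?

9 hops' cost

Settle nodes by increasing distance from R12:
R12: 0
R17: 4  (via R12)
R8: 6  (via R12)
R22: 7  (via R8)
R3: 7  (via R17)
R33: 8  (via R3)
R14: 8  (via R17)
R31: 9  (via R33)
R28: 9  (via R14)
Shortest route: R12 → R17 → R14 → R28 = 9 hops' cost.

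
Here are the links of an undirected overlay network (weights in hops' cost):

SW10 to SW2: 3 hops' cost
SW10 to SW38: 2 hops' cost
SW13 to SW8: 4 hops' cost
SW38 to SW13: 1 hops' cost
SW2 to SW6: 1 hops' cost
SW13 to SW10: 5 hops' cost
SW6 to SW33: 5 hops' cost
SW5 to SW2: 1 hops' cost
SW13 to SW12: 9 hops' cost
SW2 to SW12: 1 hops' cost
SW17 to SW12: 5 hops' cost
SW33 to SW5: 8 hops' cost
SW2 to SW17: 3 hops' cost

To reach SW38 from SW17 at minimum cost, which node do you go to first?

SW2

Candidate routes:
SW17 - SW2 - SW10 - SW13 - SW38: 3+3+5+1 = 12
SW17 - SW2 - SW12 - SW13 - SW38: 3+1+9+1 = 14
SW17 - SW2 - SW10 - SW38: 3+3+2 = 8
SW17 - SW12 - SW2 - SW10 - SW38: 5+1+3+2 = 11
Cheapest is SW17 - SW2 - SW10 - SW38 at 8 hops' cost.
So from SW17 the first move is to SW2.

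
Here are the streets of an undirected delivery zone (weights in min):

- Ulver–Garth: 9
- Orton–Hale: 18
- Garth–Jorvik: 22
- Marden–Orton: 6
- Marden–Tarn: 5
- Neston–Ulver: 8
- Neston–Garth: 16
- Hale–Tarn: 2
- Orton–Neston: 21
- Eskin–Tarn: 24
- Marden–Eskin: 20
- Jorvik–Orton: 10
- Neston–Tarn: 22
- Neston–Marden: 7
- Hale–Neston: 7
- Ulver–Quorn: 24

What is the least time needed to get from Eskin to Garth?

Compare a few routes:
Eskin - Marden - Tarn - Hale - Neston - Garth: 20+5+2+7+16 = 50
Eskin - Marden - Neston - Ulver - Garth: 20+7+8+9 = 44
Eskin - Marden - Neston - Garth: 20+7+16 = 43
Eskin - Tarn - Hale - Neston - Garth: 24+2+7+16 = 49
The minimum is 43 min via Eskin - Marden - Neston - Garth.

43 min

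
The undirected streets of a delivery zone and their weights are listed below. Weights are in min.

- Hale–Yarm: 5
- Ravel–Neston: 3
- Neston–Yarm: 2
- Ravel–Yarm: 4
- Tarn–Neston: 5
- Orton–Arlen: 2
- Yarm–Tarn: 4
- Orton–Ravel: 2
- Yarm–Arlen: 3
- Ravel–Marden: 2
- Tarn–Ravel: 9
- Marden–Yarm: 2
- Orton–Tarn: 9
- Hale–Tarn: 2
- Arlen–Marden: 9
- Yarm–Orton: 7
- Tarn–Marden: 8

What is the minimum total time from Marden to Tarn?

Settle nodes by increasing distance from Marden:
Marden: 0
Ravel: 2  (via Marden)
Yarm: 2  (via Marden)
Neston: 4  (via Yarm)
Orton: 4  (via Ravel)
Arlen: 5  (via Yarm)
Tarn: 6  (via Yarm)
Shortest route: Marden → Yarm → Tarn = 6 min.

6 min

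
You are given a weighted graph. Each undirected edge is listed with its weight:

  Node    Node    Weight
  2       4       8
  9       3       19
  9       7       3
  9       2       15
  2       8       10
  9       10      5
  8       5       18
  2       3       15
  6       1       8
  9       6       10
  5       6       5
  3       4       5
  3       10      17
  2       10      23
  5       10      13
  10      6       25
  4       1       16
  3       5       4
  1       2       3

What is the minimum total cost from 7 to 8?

28

Running Dijkstra from 7:
7: 0
9: 3  (via 7)
10: 8  (via 9)
6: 13  (via 9)
2: 18  (via 9)
5: 18  (via 6)
1: 21  (via 6)
3: 22  (via 9)
4: 26  (via 2)
8: 28  (via 2)
Shortest route: 7 → 9 → 2 → 8 = 28.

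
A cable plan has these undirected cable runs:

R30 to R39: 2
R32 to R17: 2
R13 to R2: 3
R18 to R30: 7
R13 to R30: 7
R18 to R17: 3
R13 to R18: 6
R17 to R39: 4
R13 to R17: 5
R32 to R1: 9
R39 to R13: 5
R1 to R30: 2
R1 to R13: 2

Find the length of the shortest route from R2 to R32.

10

Shortest distances from R2:
R2: 0
R13: 3  (via R2)
R1: 5  (via R13)
R30: 7  (via R1)
R39: 8  (via R13)
R17: 8  (via R13)
R18: 9  (via R13)
R32: 10  (via R17)
Shortest route: R2 → R13 → R17 → R32 = 10.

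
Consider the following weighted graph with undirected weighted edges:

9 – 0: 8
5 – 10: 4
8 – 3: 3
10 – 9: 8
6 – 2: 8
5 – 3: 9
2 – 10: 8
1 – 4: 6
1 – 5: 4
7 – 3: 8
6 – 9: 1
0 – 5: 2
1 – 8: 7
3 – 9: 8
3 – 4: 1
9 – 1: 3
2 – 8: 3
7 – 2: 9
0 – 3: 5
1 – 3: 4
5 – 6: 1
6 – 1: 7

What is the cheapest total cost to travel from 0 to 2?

11

Running Dijkstra from 0:
0: 0
5: 2  (via 0)
6: 3  (via 5)
9: 4  (via 6)
3: 5  (via 0)
1: 6  (via 5)
4: 6  (via 3)
10: 6  (via 5)
8: 8  (via 3)
2: 11  (via 6)
Shortest route: 0–5–6–2 = 11.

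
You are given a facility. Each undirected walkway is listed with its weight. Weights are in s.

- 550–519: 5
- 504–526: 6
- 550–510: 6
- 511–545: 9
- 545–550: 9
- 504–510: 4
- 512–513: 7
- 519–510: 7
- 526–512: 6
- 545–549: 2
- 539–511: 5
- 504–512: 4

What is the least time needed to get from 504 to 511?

28 s

Enumerating some paths:
504–510–519–550–545–511: 4+7+5+9+9 = 34
504–510–550–545–511: 4+6+9+9 = 28
Cheapest is 504–510–550–545–511 at 28 s.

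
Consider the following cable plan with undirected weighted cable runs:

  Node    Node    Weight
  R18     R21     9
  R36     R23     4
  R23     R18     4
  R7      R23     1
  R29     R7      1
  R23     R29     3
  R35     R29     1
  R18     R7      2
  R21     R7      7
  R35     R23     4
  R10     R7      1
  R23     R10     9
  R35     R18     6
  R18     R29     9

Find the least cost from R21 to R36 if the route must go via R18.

Shortest R21→R18: R21 → R18 = 9
Shortest R18→R36: R18 → R7 → R23 → R36 = 7
Total via R18: 9 + 7 = 16.

16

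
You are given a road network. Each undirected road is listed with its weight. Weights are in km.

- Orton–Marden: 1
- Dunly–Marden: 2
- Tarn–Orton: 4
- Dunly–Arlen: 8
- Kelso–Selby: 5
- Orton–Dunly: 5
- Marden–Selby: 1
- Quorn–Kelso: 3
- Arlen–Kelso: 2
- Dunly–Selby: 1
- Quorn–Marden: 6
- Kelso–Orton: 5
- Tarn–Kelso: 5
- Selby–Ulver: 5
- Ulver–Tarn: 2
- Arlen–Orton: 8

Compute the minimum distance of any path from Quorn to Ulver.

10 km

Running Dijkstra from Quorn:
Quorn: 0
Kelso: 3  (via Quorn)
Arlen: 5  (via Kelso)
Marden: 6  (via Quorn)
Orton: 7  (via Marden)
Selby: 7  (via Marden)
Tarn: 8  (via Kelso)
Dunly: 8  (via Marden)
Ulver: 10  (via Tarn)
Shortest route: Quorn → Kelso → Tarn → Ulver = 10 km.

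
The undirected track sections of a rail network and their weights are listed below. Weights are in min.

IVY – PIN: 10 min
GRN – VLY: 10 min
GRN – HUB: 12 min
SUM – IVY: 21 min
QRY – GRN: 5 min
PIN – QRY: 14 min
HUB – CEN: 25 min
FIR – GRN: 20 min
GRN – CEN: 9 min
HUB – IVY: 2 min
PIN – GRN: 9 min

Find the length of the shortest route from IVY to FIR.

34 min

Compare a few routes:
IVY → PIN → QRY → GRN → FIR: 10+14+5+20 = 49
IVY → HUB → GRN → FIR: 2+12+20 = 34
IVY → PIN → GRN → FIR: 10+9+20 = 39
Cheapest is IVY → HUB → GRN → FIR at 34 min.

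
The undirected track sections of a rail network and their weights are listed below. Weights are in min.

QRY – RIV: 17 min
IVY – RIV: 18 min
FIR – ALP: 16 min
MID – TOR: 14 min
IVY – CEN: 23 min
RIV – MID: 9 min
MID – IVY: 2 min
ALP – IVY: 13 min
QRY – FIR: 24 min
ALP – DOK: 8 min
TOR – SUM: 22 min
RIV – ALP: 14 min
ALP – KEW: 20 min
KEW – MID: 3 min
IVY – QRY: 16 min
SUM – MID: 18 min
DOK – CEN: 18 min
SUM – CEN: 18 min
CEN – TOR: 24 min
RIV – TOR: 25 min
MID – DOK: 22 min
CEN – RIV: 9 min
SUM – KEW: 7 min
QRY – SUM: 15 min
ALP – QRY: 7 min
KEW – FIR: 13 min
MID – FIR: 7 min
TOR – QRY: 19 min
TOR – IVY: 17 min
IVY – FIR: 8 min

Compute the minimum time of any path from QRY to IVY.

Shortest distances from QRY:
QRY: 0
ALP: 7  (via QRY)
SUM: 15  (via QRY)
DOK: 15  (via ALP)
IVY: 16  (via QRY)
Shortest route: QRY–IVY = 16 min.

16 min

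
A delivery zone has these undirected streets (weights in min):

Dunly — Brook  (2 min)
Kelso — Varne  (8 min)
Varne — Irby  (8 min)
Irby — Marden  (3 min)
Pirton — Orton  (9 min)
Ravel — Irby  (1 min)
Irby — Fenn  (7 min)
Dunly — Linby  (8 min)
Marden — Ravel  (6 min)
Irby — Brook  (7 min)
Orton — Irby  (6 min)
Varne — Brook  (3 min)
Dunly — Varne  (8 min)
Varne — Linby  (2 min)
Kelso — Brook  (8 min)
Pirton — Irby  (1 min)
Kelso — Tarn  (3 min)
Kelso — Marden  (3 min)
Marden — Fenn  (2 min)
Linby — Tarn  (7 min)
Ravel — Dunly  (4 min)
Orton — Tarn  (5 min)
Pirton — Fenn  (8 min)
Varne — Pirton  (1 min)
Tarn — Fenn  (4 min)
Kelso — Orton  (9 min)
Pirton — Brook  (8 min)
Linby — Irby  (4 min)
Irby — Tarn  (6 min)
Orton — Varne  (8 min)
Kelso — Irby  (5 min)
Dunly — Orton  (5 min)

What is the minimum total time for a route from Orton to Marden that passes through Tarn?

11 min

Shortest Orton→Tarn: Orton → Tarn = 5
Best Tarn to Marden: Tarn → Kelso → Marden costing 6
Total via Tarn: 5 + 6 = 11 min.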